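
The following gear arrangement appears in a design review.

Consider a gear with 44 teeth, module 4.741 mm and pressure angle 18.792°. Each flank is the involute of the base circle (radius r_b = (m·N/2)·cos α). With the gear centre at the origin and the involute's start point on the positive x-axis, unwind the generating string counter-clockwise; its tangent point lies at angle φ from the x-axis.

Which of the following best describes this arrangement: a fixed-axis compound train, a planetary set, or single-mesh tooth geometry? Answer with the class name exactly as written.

single-mesh tooth geometry

topology: single-mesh involute geometry — m = 4.741, N = 44
classification: single-mesh tooth geometry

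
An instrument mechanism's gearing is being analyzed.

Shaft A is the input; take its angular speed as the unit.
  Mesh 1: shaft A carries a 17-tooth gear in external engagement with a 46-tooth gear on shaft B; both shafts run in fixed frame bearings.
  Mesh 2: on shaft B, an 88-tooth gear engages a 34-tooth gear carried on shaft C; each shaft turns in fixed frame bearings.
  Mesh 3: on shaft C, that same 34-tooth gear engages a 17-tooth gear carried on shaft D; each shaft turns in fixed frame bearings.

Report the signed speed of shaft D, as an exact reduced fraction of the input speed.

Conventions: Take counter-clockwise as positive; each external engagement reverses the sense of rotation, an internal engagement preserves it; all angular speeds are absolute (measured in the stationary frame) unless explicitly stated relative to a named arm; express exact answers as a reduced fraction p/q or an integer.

-44/23

3-mesh fixed-axis compound train (all bearings frame-fixed)
mesh 1 [17T→46T]: |ω|/ω_in = 1×17/46 = 17/46, sense flips to −
mesh 2 [88T→34T]: |ω|/ω_in = (17/46)×88/34 = 22/23, sense flips to +
mesh 3 [34T→17T]: |ω|/ω_in = (22/23)×34/17 = 44/23, sense flips to −
signed output speed (× input speed) = -44/23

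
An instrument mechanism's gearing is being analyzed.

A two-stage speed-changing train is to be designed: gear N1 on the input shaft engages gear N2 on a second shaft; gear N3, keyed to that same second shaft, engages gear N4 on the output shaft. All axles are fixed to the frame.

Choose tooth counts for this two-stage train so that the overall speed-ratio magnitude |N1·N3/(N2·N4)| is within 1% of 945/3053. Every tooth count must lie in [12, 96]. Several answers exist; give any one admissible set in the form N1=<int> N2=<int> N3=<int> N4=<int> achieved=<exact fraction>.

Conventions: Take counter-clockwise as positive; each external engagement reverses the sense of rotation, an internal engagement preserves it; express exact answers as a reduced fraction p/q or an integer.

2-stage fixed-axis compound train for ratio 945/3053
target = 945/3053 in lowest terms: an exact hit needs N1·N3 = k·945 and N2·N4 = k·3053 for one integer k, every count in [12, 96]; additionally prefer no 1:1 stage (N1 ≠ N2, N3 ≠ N4)
k = 1: N1·N3 = 945 = 15·63, N2·N4 = 3053 = 43·71
achieved = 15·63/(43·71) = 945/3053; |achieved − target| = 0 ≤ 189/61060 ✓

N1=15 N2=43 N3=63 N4=71 achieved=945/3053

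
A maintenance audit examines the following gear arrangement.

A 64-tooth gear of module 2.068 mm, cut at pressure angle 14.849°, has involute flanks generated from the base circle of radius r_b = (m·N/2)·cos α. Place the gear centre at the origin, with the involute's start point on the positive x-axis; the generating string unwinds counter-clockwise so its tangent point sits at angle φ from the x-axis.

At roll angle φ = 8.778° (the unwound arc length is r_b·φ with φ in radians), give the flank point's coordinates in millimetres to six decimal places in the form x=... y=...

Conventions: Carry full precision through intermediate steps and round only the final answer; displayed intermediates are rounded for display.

x=64.712323 y=0.076494

single-mesh involute tooth geometry (64T wheel at module 2.068)
pitch radius r_p = m·N/2 = 2.068·64/2 = 66.176000
base radius r_b = r_p·cos α = 66.176000·cos 14.849° = 63.966024
roll angle φ = 8.778° = 0.15320500 rad
x = r_b·(cos φ + φ·sin φ) = 64.712323
y = r_b·(sin φ − φ·cos φ) = 0.076494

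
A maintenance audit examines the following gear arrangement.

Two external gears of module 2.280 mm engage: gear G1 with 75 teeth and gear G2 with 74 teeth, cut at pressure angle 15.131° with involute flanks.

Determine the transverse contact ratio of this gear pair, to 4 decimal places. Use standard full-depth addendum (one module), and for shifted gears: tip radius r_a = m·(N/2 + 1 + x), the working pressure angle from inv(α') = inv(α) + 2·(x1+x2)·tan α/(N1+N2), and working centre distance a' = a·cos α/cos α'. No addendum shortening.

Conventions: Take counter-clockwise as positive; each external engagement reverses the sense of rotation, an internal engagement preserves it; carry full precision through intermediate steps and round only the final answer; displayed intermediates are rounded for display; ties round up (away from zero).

2.1873

recognized (one external pair, fixed centres): single-mesh tooth geometry, m = 2.280, N1 = 75, N2 = 74
base radii: r_b1 = 82.535847, r_b2 = 81.435369
tip radii: r_a1 = 87.780000, r_a2 = 86.640000
no profile shift: α' = α, a' = a
action lengths: √(r_a1²−r_b1²) = 29.885822, √(r_a2²−r_b2²) = 29.576516
base pitch p_b = π·m·cos α = 6.914507
CR = (29.885822 + 29.576516 − 169.860000·sin 15.13100°)/6.914507 = 2.187331
contact ratio ≈ 2.1873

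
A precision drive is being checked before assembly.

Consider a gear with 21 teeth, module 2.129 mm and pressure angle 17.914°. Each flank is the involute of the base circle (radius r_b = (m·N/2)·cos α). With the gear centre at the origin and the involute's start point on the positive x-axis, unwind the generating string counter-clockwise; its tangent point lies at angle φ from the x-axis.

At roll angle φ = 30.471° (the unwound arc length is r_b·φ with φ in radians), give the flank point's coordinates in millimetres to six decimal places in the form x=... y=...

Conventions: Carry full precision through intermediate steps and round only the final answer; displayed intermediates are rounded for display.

x=24.069385 y=1.036622

topology: single-mesh involute geometry — m = 2.129, N = 21
pitch radius r_p = m·N/2 = 2.129·21/2 = 22.354500
base radius r_b = r_p·cos α = 22.354500·cos 17.914° = 21.270738
roll angle φ = 30.471° = 0.53181928 rad
x = r_b·(cos φ + φ·sin φ) = 24.069385
y = r_b·(sin φ − φ·cos φ) = 1.036622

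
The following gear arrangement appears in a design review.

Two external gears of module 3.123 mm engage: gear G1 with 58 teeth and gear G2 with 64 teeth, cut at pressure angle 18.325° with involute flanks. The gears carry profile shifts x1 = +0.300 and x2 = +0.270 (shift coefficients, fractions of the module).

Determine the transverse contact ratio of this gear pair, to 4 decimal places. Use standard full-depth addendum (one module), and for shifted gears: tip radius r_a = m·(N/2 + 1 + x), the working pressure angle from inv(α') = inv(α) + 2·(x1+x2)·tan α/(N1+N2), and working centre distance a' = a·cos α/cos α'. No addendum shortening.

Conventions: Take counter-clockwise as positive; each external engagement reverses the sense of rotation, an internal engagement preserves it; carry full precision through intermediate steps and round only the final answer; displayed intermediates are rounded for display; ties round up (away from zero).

1.8006

single-mesh involute tooth geometry (58T engaging 64T at module 3.123)
base radii: r_b1 = 85.974201, r_b2 = 94.868084
tip radii: r_a1 = 94.626900, r_a2 = 103.902210
inv(α') = inv(18.325°) + 2·(+0.300+0.270)·tan α/(58+64) = 0.01446576  ⇒  α' = 19.80831°
a' = a·cos α / cos α' = 190.5030·cos 18.325°/cos 19.80831° = 192.215351
action lengths: √(r_a1²−r_b1²) = 39.530836, √(r_a2²−r_b2²) = 42.375888
base pitch p_b = π·m·cos α = 9.313652
CR = (39.530836 + 42.375888 − 192.215351·sin 19.80831°)/9.313652 = 1.800569
contact ratio ≈ 1.8006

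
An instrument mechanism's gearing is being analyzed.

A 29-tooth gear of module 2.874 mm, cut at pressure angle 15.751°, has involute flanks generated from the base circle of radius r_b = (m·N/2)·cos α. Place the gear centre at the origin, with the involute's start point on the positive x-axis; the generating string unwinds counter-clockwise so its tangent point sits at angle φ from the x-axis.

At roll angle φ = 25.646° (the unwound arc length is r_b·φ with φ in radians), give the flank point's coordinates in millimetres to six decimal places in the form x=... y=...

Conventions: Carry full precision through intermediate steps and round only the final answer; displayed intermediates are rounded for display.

x=43.927063 y=1.175105

single-mesh involute tooth geometry (29T wheel at module 2.874)
pitch radius r_p = m·N/2 = 2.874·29/2 = 41.673000
base radius r_b = r_p·cos α = 41.673000·cos 15.751° = 40.108200
roll angle φ = 25.646° = 0.44760714 rad
x = r_b·(cos φ + φ·sin φ) = 43.927063
y = r_b·(sin φ − φ·cos φ) = 1.175105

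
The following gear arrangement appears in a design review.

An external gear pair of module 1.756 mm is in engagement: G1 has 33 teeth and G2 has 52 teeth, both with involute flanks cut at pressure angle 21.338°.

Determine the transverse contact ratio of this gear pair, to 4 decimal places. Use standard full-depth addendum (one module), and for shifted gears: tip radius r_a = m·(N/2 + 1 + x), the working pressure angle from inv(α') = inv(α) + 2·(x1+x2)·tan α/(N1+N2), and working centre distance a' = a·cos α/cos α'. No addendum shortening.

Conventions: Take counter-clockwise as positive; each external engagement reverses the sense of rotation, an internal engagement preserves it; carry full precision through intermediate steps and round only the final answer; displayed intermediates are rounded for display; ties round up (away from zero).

1.6548

recognized (one external pair, fixed centres): single-mesh tooth geometry, m = 1.756, N1 = 33, N2 = 52
base radii: r_b1 = 26.987835, r_b2 = 42.526286
tip radii: r_a1 = 30.730000, r_a2 = 47.412000
no profile shift: α' = α, a' = a
action lengths: √(r_a1²−r_b1²) = 14.696586, √(r_a2²−r_b2²) = 20.962174
base pitch p_b = π·m·cos α = 5.138472
CR = (14.696586 + 20.962174 − 74.630000·sin 21.33800°)/5.138472 = 1.654813
contact ratio ≈ 1.6548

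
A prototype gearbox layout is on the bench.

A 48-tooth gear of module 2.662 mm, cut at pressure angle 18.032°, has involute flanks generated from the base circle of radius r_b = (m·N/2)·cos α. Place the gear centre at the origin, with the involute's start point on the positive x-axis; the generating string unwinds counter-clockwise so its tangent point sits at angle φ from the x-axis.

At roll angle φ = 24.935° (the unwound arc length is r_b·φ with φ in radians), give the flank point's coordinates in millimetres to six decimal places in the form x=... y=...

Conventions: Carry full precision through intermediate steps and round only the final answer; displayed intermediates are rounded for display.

x=66.233463 y=1.637713

single-mesh involute tooth geometry (48T wheel at module 2.662)
pitch radius r_p = m·N/2 = 2.662·48/2 = 63.888000
base radius r_b = r_p·cos α = 63.888000·cos 18.032° = 60.750063
roll angle φ = 24.935° = 0.43519785 rad
x = r_b·(cos φ + φ·sin φ) = 66.233463
y = r_b·(sin φ − φ·cos φ) = 1.637713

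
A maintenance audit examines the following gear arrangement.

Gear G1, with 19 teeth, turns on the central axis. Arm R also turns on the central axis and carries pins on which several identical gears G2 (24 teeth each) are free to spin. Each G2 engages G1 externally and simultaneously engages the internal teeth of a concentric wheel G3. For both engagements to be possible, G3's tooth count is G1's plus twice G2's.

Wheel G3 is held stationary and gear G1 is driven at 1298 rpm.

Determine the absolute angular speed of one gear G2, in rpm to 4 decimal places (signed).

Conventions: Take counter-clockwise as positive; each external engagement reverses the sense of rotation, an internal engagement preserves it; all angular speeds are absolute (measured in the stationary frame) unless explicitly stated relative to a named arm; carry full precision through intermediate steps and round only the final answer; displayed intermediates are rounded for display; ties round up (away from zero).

-513.7917 rpm

recognized (axles ride arm R): planetary set, 19/24/67 teeth
normalise by the input: solve with ω_sun = 1, then scale by 1298 rpm
ring teeth: 19 + 2·24 = 67
19(ω_sun−ω_arm) = −67(ω_ring−ω_arm),  ω_ring = 0, ω_sun = 1
19(1−ω_arm) = −67(0−ω_arm)  ⇒  86·ω_arm = 19  ⇒  ω_arm = 19/86
sun–planet mesh: 19·(1−19/86) = −24·(ω_p−ω_arm)  ⇒  ω_p−ω_arm = -1273/2064
ω_p = 19/86 − 1273/2064 = -19/48
scale: ω_p = -19/48 × 1298 rpm = -513.7917 rpm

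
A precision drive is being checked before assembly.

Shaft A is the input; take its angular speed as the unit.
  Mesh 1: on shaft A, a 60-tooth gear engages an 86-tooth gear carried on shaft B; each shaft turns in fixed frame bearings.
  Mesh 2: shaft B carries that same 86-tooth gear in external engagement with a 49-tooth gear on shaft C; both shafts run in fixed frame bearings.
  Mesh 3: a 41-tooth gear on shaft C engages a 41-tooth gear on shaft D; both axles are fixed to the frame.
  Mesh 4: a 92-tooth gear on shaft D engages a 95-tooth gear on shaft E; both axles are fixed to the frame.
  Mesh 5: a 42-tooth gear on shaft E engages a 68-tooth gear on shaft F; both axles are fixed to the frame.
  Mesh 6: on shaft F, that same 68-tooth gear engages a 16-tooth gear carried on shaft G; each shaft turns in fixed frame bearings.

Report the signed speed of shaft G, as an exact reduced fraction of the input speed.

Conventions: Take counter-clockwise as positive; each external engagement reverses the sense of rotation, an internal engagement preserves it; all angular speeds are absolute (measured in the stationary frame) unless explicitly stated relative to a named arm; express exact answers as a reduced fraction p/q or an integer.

414/133

6-mesh fixed-axis compound train (all bearings frame-fixed)
mesh 1 [60T→86T]: |ω|/ω_in = 1×60/86 = 30/43, sense flips to −
mesh 2 [86T→49T]: |ω|/ω_in = (30/43)×86/49 = 60/49, sense flips to +
mesh 3 [41T→41T]: |ω|/ω_in = (60/49)×41/41 = 60/49, sense flips to −
mesh 4 [92T→95T]: |ω|/ω_in = (60/49)×92/95 = 1104/931, sense flips to +
mesh 5 [42T→68T]: |ω|/ω_in = (1104/931)×42/68 = 1656/2261, sense flips to −
mesh 6 [68T→16T]: |ω|/ω_in = (1656/2261)×68/16 = 414/133, sense flips to +
signed output speed (× input speed) = 414/133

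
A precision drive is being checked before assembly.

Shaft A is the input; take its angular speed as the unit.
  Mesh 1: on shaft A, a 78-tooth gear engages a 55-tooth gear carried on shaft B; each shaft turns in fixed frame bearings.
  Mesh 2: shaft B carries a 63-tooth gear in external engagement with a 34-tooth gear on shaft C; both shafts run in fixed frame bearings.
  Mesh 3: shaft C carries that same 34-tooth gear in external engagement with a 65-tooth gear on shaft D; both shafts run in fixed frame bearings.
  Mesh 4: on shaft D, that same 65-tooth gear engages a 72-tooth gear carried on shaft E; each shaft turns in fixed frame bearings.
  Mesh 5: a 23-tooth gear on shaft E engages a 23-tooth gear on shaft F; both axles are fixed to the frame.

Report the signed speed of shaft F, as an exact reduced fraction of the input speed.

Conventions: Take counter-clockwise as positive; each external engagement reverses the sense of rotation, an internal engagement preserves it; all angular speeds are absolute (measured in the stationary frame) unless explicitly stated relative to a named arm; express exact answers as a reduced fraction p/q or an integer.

-273/220

5-mesh fixed-axis compound train (all bearings frame-fixed)
mesh 1 [78T→55T]: |ω|/ω_in = 1×78/55 = 78/55, sense flips to −
mesh 2 [63T→34T]: |ω|/ω_in = (78/55)×63/34 = 2457/935, sense flips to +
mesh 3 [34T→65T]: |ω|/ω_in = (2457/935)×34/65 = 378/275, sense flips to −
mesh 4 [65T→72T]: |ω|/ω_in = (378/275)×65/72 = 273/220, sense flips to +
mesh 5 [23T→23T]: |ω|/ω_in = (273/220)×23/23 = 273/220, sense flips to −
signed output speed (× input speed) = -273/220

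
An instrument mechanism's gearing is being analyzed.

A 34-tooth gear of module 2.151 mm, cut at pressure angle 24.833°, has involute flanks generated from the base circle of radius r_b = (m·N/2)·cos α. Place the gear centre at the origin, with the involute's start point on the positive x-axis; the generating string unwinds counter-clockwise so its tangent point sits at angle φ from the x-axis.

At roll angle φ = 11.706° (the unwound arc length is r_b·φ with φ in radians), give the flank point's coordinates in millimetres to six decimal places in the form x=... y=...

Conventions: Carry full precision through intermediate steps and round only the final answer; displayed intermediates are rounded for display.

x=33.871268 y=0.093945

recognized (one wheel, involute flank): single-mesh tooth geometry, m = 2.151, N = 34
pitch radius r_p = m·N/2 = 2.151·34/2 = 36.567000
base radius r_b = r_p·cos α = 36.567000·cos 24.833° = 33.185859
roll angle φ = 11.706° = 0.20430824 rad
x = r_b·(cos φ + φ·sin φ) = 33.871268
y = r_b·(sin φ − φ·cos φ) = 0.093945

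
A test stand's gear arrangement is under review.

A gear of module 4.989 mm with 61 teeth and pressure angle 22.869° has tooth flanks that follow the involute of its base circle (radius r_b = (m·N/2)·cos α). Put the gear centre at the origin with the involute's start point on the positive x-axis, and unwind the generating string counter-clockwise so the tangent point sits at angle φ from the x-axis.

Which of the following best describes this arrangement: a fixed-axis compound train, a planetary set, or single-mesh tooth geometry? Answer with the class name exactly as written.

single-mesh involute tooth geometry (61T wheel at module 4.989)
classification: single-mesh tooth geometry

single-mesh tooth geometry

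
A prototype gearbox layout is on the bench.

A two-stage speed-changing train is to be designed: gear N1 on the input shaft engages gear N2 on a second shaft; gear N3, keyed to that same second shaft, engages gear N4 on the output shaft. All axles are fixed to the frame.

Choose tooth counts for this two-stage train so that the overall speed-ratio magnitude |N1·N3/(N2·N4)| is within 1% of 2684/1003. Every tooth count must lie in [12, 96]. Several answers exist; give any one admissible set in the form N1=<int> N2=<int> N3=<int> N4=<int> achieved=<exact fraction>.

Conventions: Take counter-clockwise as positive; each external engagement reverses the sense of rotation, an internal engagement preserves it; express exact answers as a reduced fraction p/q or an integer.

N1=44 N2=17 N3=61 N4=59 achieved=2684/1003

topology: fixed-axis compound train — 2 stages, target 2684/1003
target = 2684/1003 in lowest terms: an exact hit needs N1·N3 = k·2684 and N2·N4 = k·1003 for one integer k, every count in [12, 96]; additionally prefer no 1:1 stage (N1 ≠ N2, N3 ≠ N4)
k = 1: N1·N3 = 2684 = 44·61, N2·N4 = 1003 = 17·59
achieved = 44·61/(17·59) = 2684/1003; |achieved − target| = 0 ≤ 671/25075 ✓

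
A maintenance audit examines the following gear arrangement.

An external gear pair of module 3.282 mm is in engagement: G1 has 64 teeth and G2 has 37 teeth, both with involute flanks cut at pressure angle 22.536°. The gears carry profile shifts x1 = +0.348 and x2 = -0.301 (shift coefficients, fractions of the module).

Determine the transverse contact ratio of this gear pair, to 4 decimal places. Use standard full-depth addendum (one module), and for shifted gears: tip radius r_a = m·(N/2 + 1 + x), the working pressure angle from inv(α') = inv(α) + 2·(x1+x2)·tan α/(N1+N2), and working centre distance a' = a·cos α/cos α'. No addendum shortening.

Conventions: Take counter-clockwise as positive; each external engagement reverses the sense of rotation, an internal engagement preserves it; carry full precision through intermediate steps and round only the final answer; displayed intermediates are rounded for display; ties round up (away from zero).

1.6268

recognized (one external pair, fixed centres): single-mesh tooth geometry, m = 3.282, N1 = 64, N2 = 37
base radii: r_b1 = 97.004252, r_b2 = 56.080583
tip radii: r_a1 = 109.448136, r_a2 = 63.011118
inv(α') = inv(22.536°) + 2·(+0.348-0.301)·tan α/(64+37) = 0.02200867  ⇒  α' = 22.66370°
a' = a·cos α / cos α' = 165.7410·cos 22.536°/cos 22.66370° = 165.894840
action lengths: √(r_a1²−r_b1²) = 50.685990, √(r_a2²−r_b2²) = 28.729239
base pitch p_b = π·m·cos α = 9.523370
CR = (50.685990 + 28.729239 − 165.894840·sin 22.66370°)/9.523370 = 1.626774
contact ratio ≈ 1.6268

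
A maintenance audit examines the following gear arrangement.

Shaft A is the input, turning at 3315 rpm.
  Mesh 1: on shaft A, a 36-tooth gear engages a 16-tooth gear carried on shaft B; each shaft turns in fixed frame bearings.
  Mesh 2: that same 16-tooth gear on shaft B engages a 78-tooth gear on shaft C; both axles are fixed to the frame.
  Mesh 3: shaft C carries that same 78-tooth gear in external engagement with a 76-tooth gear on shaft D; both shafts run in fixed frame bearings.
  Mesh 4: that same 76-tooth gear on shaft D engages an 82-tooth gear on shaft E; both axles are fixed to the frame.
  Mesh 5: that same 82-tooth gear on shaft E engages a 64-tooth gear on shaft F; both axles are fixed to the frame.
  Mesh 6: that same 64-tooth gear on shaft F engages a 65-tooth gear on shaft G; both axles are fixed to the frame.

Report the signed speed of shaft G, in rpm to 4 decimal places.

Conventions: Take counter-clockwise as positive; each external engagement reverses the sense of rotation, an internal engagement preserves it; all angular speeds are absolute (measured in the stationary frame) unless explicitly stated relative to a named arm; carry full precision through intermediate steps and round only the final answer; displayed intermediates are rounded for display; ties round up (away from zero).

+1836.0000 rpm

6-mesh fixed-axis compound train (all bearings frame-fixed)
mesh 1 [36T→16T]: ω = 3315.0000×36/16 = 7458.7500 rpm, sense flips to −
mesh 2 [16T→78T]: ω = 7458.7500×16/78 = 1530.0000 rpm, sense flips to +
mesh 3 [78T→76T]: ω = 1530.0000×78/76 = 1570.2632 rpm, sense flips to −
mesh 4 [76T→82T]: ω = 1570.2632×76/82 = 1455.3659 rpm, sense flips to +
mesh 5 [82T→64T]: ω = 1455.3659×82/64 = 1864.6875 rpm, sense flips to −
mesh 6 [64T→65T]: ω = 1864.6875×64/65 = 1836.0000 rpm, sense flips to +
signed output speed = +1836.0000 rpm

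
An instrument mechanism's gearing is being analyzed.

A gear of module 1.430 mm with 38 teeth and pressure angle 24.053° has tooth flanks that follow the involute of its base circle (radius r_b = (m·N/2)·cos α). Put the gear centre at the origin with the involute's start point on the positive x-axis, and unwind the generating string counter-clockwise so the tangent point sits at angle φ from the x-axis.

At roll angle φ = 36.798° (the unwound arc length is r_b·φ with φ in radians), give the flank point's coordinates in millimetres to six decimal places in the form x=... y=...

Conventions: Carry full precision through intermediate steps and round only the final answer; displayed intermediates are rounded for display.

x=29.412083 y=2.101859

recognized (one wheel, involute flank): single-mesh tooth geometry, m = 1.430, N = 38
pitch radius r_p = m·N/2 = 1.430·38/2 = 27.170000
base radius r_b = r_p·cos α = 27.170000·cos 24.053° = 24.810797
roll angle φ = 36.798° = 0.64224626 rad
x = r_b·(cos φ + φ·sin φ) = 29.412083
y = r_b·(sin φ − φ·cos φ) = 2.101859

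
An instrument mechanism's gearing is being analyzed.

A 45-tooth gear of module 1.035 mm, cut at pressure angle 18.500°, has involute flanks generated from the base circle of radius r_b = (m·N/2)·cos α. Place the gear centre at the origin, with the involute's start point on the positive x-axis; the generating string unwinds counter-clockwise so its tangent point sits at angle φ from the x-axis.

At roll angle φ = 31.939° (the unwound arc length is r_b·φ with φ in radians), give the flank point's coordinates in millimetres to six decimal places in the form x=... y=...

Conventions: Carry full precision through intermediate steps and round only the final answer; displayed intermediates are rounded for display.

class = single-mesh tooth geometry [base-circle involute, m = 1.035, 45T]
pitch radius r_p = m·N/2 = 1.035·45/2 = 23.287500
base radius r_b = r_p·cos α = 23.287500·cos 18.500° = 22.084087
roll angle φ = 31.939° = 0.55744071 rad
x = r_b·(cos φ + φ·sin φ) = 25.253306
y = r_b·(sin φ − φ·cos φ) = 1.235943

x=25.253306 y=1.235943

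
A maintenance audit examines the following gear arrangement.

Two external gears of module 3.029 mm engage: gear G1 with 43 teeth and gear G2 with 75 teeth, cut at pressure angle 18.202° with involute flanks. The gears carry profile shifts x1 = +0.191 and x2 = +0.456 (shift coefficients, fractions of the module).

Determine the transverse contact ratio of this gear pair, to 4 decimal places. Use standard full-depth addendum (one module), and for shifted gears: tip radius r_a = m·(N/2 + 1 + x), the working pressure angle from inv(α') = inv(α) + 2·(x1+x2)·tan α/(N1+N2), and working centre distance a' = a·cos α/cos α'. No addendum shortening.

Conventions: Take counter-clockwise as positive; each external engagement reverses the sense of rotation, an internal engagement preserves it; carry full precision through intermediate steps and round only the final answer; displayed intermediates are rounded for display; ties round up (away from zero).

1.7856

single-mesh involute tooth geometry (43T engaging 75T at module 3.029)
base radii: r_b1 = 61.864795, r_b2 = 107.903712
tip radii: r_a1 = 68.731039, r_a2 = 117.997724
inv(α') = inv(18.202°) + 2·(+0.191+0.456)·tan α/(43+75) = 0.01474302  ⇒  α' = 19.92994°
a' = a·cos α / cos α' = 178.7110·cos 18.202°/cos 19.92994° = 180.583639
action lengths: √(r_a1²−r_b1²) = 29.944998, √(r_a2²−r_b2²) = 47.751982
base pitch p_b = π·m·cos α = 9.039720
CR = (29.944998 + 47.751982 − 180.583639·sin 19.92994°)/9.039720 = 1.785595
contact ratio ≈ 1.7856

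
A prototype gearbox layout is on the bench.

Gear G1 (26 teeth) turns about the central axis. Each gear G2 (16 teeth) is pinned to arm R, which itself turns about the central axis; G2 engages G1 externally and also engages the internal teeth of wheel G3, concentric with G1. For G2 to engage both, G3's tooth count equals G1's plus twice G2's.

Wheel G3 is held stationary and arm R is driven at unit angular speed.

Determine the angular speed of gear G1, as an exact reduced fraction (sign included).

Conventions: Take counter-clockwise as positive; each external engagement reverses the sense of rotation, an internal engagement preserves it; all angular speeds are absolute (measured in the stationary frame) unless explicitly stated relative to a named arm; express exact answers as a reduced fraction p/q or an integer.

recognized (axles ride arm R): planetary set, 26/16/58 teeth
ring teeth: 26 + 2·16 = 58
26(ω_sun−ω_arm) = −58(ω_ring−ω_arm),  ω_ring = 0, ω_arm = 1
ω_sun = 1 − (58/26)(0−1) = 42/13
exact speed ratio = 42/13

42/13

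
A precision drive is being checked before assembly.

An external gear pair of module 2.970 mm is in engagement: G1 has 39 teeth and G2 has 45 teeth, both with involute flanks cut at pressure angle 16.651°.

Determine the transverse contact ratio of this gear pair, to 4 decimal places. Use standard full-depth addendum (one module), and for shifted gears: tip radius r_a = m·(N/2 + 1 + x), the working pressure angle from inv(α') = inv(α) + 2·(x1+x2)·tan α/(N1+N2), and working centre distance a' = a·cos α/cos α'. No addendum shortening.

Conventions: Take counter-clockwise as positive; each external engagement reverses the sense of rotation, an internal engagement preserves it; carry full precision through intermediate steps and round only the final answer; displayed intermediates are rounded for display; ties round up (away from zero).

recognized (one external pair, fixed centres): single-mesh tooth geometry, m = 2.970, N1 = 39, N2 = 45
base radii: r_b1 = 55.486502, r_b2 = 64.022887
tip radii: r_a1 = 60.885000, r_a2 = 69.795000
no profile shift: α' = α, a' = a
action lengths: √(r_a1²−r_b1²) = 25.064542, √(r_a2²−r_b2²) = 27.792300
base pitch p_b = π·m·cos α = 8.939281
CR = (25.064542 + 27.792300 − 124.740000·sin 16.65100°)/8.939281 = 1.914436
contact ratio ≈ 1.9144

1.9144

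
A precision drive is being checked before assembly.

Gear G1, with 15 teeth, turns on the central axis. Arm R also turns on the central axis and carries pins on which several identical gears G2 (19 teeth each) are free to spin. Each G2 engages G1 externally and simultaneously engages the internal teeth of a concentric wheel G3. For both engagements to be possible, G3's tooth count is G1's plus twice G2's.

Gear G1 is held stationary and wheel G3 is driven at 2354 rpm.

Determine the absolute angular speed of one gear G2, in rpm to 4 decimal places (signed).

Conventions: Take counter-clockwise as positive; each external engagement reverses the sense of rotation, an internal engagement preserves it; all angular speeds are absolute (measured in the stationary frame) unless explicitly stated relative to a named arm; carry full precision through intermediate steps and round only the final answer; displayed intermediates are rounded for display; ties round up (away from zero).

+3283.2105 rpm

topology: planetary set — G1 15T / G2 19T / G3 53T, arm = carrier (Willis)
normalise by the input: solve with ω_ring = 1, then scale by 2354 rpm
ring teeth: 15 + 2·19 = 53
15(ω_sun−ω_arm) = −53(ω_ring−ω_arm),  ω_sun = 0, ω_ring = 1
15(0−ω_arm) = −53(1−ω_arm)  ⇒  68·ω_arm = 53  ⇒  ω_arm = 53/68
sun–planet mesh: 15·(0−53/68) = −19·(ω_p−ω_arm)  ⇒  ω_p−ω_arm = 795/1292
ω_p = 53/68 + 795/1292 = 53/38
scale: ω_p = 53/38 × 2354 rpm = +3283.2105 rpm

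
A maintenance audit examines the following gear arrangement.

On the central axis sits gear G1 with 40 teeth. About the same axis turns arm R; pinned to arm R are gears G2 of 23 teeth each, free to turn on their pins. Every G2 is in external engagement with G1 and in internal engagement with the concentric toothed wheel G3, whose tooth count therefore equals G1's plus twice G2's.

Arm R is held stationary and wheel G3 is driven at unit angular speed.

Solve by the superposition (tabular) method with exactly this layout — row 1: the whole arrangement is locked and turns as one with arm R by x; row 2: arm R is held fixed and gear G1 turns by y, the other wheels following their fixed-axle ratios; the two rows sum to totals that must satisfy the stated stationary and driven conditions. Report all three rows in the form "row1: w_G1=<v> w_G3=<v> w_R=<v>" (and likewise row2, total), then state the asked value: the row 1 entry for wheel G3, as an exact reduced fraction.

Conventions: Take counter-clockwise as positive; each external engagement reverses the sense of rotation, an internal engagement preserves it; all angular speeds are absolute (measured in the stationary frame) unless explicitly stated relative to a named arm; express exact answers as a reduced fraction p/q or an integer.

topology: planetary set — G1 40T / G2 23T / G3 86T, arm = carrier (Willis)
row 1 (train locked, turned with arm): all members turn x
row 2 — arm fixed, fixed-axis ratios: sun y, ring −(40/86)·y, arm 0
boundary: total ω_arm = x = 0 and total ω_ring = x − (40/86)·y = 1  ⇒  y = -43/20, x = 0
row 2 ring = −(40/86)·(-43/20) = 1
totals (row 1 + row 2): sun 0 + (-43/20) = -43/20, ring 0 + 1 = 1, arm 0 + 0 = 0
asked cell (row1, ring) = 0

row1: w_G1=0 w_G3=0 w_R=0
row2: w_G1=-43/20 w_G3=1 w_R=0
total: w_G1=-43/20 w_G3=1 w_R=0
asked value: 0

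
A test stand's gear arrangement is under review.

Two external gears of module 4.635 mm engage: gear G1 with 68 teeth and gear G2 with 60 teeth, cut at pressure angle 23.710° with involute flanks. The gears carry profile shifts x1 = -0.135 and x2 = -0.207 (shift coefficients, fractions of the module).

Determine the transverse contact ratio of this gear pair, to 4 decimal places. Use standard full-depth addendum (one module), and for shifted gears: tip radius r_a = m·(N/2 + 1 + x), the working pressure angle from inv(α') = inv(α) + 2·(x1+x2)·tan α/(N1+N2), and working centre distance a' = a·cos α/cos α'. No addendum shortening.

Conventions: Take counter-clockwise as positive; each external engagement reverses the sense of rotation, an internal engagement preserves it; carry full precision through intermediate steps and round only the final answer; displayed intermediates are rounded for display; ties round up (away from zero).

class = single-mesh tooth geometry [involute pair 68T × 60T, m = 4.635]
base radii: r_b1 = 144.288210, r_b2 = 127.313127
tip radii: r_a1 = 161.599275, r_a2 = 142.725555
inv(α') = inv(23.710°) + 2·(-0.135-0.207)·tan α/(68+60) = 0.02301307  ⇒  α' = 22.98854°
a' = a·cos α / cos α' = 296.6400·cos 23.710°/cos 22.98854° = 295.031889
action lengths: √(r_a1²−r_b1²) = 72.768386, √(r_a2²−r_b2²) = 64.513191
base pitch p_b = π·m·cos α = 13.332199
CR = (72.768386 + 64.513191 − 295.031889·sin 22.98854°)/13.332199 = 1.654472
contact ratio ≈ 1.6545

1.6545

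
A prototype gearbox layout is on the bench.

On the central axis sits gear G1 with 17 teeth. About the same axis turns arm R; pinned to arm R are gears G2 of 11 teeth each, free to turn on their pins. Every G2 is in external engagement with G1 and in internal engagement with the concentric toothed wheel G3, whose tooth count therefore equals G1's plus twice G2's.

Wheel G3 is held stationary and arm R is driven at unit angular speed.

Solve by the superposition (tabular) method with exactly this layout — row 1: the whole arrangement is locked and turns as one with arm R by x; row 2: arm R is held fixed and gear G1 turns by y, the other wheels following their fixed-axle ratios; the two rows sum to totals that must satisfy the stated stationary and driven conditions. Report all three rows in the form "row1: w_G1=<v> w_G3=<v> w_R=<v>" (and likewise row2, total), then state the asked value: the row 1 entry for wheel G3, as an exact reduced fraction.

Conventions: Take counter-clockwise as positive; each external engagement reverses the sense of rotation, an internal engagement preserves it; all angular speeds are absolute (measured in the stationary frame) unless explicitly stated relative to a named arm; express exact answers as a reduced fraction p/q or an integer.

row1: w_G1=1 w_G3=1 w_R=1
row2: w_G1=39/17 w_G3=-1 w_R=0
total: w_G1=56/17 w_G3=0 w_R=1
asked value: 1

planetary set (17T centre, 11T on arm, 39T internal) — Willis relation
superposition row 1 [locked train]: every member turns x
row 2 — arm fixed, fixed-axis ratios: sun y, ring −(17/39)·y, arm 0
boundary: total ω_ring = x − (17/39)·y = 0 and total ω_arm = x = 1  ⇒  y = 39/17, x = 1
row 2 ring = −(17/39)·39/17 = -1
totals (row 1 + row 2): sun 1 + 39/17 = 56/17, ring 1 + (-1) = 0, arm 1 + 0 = 1
asked cell (row1, ring) = 1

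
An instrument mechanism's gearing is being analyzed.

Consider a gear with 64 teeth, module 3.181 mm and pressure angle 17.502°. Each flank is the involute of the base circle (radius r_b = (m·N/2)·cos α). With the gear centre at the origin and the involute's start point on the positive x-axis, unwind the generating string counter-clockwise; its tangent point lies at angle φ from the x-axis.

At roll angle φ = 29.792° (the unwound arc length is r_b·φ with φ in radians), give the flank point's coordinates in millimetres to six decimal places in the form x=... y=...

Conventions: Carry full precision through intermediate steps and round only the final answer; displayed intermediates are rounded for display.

recognized (one wheel, involute flank): single-mesh tooth geometry, m = 3.181, N = 64
pitch radius r_p = m·N/2 = 3.181·64/2 = 101.792000
base radius r_b = r_p·cos α = 101.792000·cos 17.502° = 97.079687
roll angle φ = 29.792° = 0.51996849 rad
x = r_b·(cos φ + φ·sin φ) = 109.329458
y = r_b·(sin φ − φ·cos φ) = 4.427419

x=109.329458 y=4.427419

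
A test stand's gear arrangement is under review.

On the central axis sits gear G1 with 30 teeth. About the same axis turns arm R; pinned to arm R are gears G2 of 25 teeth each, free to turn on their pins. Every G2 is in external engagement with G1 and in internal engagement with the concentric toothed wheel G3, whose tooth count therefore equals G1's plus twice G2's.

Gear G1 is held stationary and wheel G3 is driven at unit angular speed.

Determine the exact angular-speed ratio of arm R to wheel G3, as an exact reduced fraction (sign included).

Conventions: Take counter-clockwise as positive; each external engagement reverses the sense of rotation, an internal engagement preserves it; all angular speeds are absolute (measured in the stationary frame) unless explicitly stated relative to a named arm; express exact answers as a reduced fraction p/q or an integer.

class = planetary set [G3 = 30+2·25 = 80; Willis about the carrier]
ring teeth: 30 + 2·25 = 80
30(ω_sun−ω_arm) = −80(ω_ring−ω_arm),  ω_sun = 0, ω_ring = 1
30(0−ω_arm) = −80(1−ω_arm)  ⇒  110·ω_arm = 80  ⇒  ω_arm = 8/11
ω_out/ω_in = 8/11

8/11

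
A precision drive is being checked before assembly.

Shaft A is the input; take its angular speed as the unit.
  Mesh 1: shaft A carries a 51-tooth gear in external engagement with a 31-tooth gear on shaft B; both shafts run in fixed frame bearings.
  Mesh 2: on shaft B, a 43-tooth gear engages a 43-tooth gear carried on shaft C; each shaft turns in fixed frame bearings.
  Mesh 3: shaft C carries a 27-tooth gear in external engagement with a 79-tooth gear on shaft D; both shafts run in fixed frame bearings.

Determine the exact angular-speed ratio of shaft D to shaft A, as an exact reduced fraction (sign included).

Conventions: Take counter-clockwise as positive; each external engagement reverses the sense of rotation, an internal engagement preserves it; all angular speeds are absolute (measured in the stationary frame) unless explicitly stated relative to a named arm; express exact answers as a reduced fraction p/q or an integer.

-1377/2449

class = fixed-axis compound train [3 meshes; 3 ratios multiply, 3 sense flips]
mesh 1 [51T→31T]: running ratio 51/31, sense −
mesh 2 [43T→43T]: running ratio 51/31, sense +
mesh 3 [27T→79T]: running ratio 1377/2449, sense −
ω_out/ω_in = -1377/2449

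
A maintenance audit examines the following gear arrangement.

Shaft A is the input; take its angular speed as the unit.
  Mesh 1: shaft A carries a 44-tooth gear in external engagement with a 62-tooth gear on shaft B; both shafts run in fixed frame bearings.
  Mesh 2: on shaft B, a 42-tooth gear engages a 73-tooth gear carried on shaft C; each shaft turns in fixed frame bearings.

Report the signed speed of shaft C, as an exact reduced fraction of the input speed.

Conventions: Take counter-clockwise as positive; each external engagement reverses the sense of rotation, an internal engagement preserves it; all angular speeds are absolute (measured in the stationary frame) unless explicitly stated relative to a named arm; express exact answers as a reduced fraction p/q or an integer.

924/2263

2-mesh fixed-axis compound train (all bearings frame-fixed)
mesh 1 [44T→62T]: |ω|/ω_in = 1×44/62 = 22/31, sense flips to −
mesh 2 [42T→73T]: |ω|/ω_in = (22/31)×42/73 = 924/2263, sense flips to +
signed output speed (× input speed) = 924/2263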